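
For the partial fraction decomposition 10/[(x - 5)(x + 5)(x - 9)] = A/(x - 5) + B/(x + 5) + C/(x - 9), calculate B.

Cover-up at x = -5: B = 10/[(-5 - 5)(-5 - 9)] = 10/[(-10)(-14)] = 10/140 = 1/14


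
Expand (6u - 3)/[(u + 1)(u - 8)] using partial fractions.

At u=-1: A = (6·(-1) - 3)/(-1 - 8) = 1. At u=8: B = (6·8 - 3)/(8 + 1) = 5
Result: 1/(u + 1) + 5/(u - 8)


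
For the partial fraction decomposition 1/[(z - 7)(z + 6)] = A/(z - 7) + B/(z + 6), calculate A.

Cover-up at z = 7: A = 1/(7 + 6) = 1/13


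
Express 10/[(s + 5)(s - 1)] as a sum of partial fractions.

10/(s + 5)(s - 1) = α/(s + 5) + β/(s - 1). α = 10/(-5 - 1) = -5/3, β = 10/(1 + 5) = 5/3
Result: (-5/3)/(s + 5) + (5/3)/(s - 1)


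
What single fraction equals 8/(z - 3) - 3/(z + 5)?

Common denominator (z - 3)(z + 5). Numerator: 8(z + 5) - 3(z - 3) = (8z + 40) - (3z - 9) = 5z + 49
Result: (5z + 49)/[(z - 3)(z + 5)]


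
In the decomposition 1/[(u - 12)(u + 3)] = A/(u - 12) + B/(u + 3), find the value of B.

Cover-up at u = -3: B = 1/(-3 - 12) = -1/15


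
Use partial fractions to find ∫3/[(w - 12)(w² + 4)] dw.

Cover-up at w=12: α = 3/(12²+4) = 3/148. Coeff matching: β = -3/148, γ = -9/37. Decomposition: (3/148)/(w - 12) - ((3/148)w + 9/37)/(w² + 4). Integrate: linear → ln, quadratic → (1/2)ln + arctan: (3/148) ln|(w - 12)| - (3/296) ln(w² + 4) - (9/74) arctan(w/2) + C


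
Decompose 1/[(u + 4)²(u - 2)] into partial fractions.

Cover-up at u=2: R = 1/(2 + 4)² = 1/36. Cover-up at u=-4: Q = 1/(-4 - 2) = -1/6. Comparing u² coeff: P = -R = -1/36
Result: (-1/36)/(u + 4) - (1/6)/(u + 4)² + (1/36)/(u - 2)


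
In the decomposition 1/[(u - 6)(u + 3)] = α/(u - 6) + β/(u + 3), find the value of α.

Cover-up at u = 6: α = 1/(6 + 3) = 1/9


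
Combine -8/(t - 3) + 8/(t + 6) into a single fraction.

Common denominator (t - 3)(t + 6). Numerator: -8(t + 6) + 8(t - 3) = (-8t - 48) + (8t - 24) = -72
Result: (-72)/[(t - 3)(t + 6)]


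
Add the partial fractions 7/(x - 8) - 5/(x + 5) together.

Common denominator (x - 8)(x + 5). Numerator: 7(x + 5) - 5(x - 8) = (7x + 35) - (5x - 40) = 2x + 75
Result: (2x + 75)/[(x - 8)(x + 5)]


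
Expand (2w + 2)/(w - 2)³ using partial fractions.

(2w + 2) = α(w - 2)² + β(w - 2) + γ. At w = 2: γ = 2·2 + 2 = 6. Coefficients: α = 0, β = 2
Result: 2/(w - 2)² + 6/(w - 2)³


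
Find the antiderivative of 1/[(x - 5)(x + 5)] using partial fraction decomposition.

Decompose: 1/[(x - 5)(x + 5)] = (1/10)/(x - 5) - (1/10)/(x + 5). Integrate each term: (1/10) ln|(x - 5)| - (1/10) ln|(x + 5)| + C


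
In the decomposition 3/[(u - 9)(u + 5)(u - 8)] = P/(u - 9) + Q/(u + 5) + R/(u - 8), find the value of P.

Cover-up at u = 9: P = 3/[(9 + 5)(9 - 8)] = 3/[(14)(1)] = 3/14


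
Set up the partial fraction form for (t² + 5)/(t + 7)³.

Repeated linear factor (power 3): P/(t + 7) + Q/(t + 7)² + R/(t + 7)³


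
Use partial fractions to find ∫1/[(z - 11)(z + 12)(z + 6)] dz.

Cover-up: P = 1/391, Q = 1/138, R = -1/102. Decomposition: (1/391)/(z - 11) + (1/138)/(z + 12) - (1/102)/(z + 6). Integrate each term: (1/391) ln|(z - 11)| + (1/138) ln|(z + 12)| - (1/102) ln|(z + 6)| + C


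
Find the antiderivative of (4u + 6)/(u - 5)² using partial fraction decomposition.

Decompose: A = 4, B = 4·5 + 6 = 26, so (4u + 6)/(u - 5)² = 4/(u - 5) + 26/(u - 5)². Integrate: ∫ A/(u - 5) du = 4 ln|(u - 5)|; ∫ B/(u - 5)² du = -26/(u - 5). Sum: 4 ln|(u - 5)| - 26/(u - 5) + C


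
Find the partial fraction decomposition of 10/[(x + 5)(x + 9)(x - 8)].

Using cover-up method: α = -5/26, β = 5/34, γ = 10/221
Result: (-5/26)/(x + 5) + (5/34)/(x + 9) + (10/221)/(x - 8)


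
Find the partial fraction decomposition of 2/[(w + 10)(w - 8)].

2/(w + 10)(w - 8) = P/(w + 10) + Q/(w - 8). P = 2/(-10 - 8) = -1/9, Q = 2/(8 + 10) = 1/9
Result: (-1/9)/(w + 10) + (1/9)/(w - 8)


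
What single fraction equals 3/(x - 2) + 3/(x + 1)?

Common denominator (x - 2)(x + 1). Numerator: 3(x + 1) + 3(x - 2) = (3x + 3) + (3x - 6) = 6x - 3
Result: (6x - 3)/[(x - 2)(x + 1)]


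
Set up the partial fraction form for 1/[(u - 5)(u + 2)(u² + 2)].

Two linear + quadratic: P/(u - 5) + Q/(u + 2) + (Ru + S)/(u² + 2)


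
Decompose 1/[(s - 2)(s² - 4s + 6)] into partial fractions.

Cover-up at s = 2: A = 1/(2² - 4·2 + 6) = 1/2. Then B = -A = -1/2, C = -A·(-4 + 2) = 1
Result: (1/2)/(s - 2) - ((1/2)s - 1)/(s² - 4s + 6)


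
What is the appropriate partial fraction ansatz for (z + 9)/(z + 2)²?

Repeated linear factor: A/(z + 2) + B/(z + 2)²


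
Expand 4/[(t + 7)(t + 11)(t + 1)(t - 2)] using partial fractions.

Using Heaviside cover-up: (1/54)/(t + 7) - (1/130)/(t + 11) - (1/45)/(t + 1) + (4/351)/(t - 2)


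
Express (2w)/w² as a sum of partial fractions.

(2w) = Aw + B. At w = 0: B = 2·0 + 0 = 0. Coeff of w: A = 2
Result: 2/w


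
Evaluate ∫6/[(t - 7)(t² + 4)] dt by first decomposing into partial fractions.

Cover-up at t=7: A = 6/(7²+4) = 6/53. Coeff matching: B = -6/53, C = -42/53. Decomposition: (6/53)/(t - 7) - ((6/53)t + 42/53)/(t² + 4). Integrate: linear → ln, quadratic → (1/2)ln + arctan: (6/53) ln|(t - 7)| - (3/53) ln(t² + 4) - (21/53) arctan(t/2) + C


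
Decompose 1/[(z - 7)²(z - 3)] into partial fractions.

Cover-up at z=3: R = 1/(3 - 7)² = 1/16. Cover-up at z=7: Q = 1/(7 - 3) = 1/4. Comparing z² coeff: P = -R = -1/16
Result: (-1/16)/(z - 7) + (1/4)/(z - 7)² + (1/16)/(z - 3)


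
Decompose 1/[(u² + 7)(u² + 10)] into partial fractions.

Coefficient matching gives α = γ = 0, β = 1/(10-7) = 1/3, δ = -β = -1/3
Result: (1/3)/(u² + 7) - (1/3)/(u² + 10)


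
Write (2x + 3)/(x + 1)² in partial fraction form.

(2x + 3) = A(x + 1) + B. At x = -1: B = 2·(-1) + 3 = 1. Coeff of x: A = 2
Result: 2/(x + 1) + 1/(x + 1)²


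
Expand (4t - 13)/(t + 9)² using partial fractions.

(4t - 13) = P(t + 9) + Q. At t = -9: Q = 4·(-9) - 13 = -49. Coeff of t: P = 4
Result: 4/(t + 9) - 49/(t + 9)²


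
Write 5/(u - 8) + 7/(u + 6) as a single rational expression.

Common denominator (u - 8)(u + 6). Numerator: 5(u + 6) + 7(u - 8) = (5u + 30) + (7u - 56) = 12u - 26
Result: (12u - 26)/[(u - 8)(u + 6)]


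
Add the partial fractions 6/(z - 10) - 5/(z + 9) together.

Common denominator (z - 10)(z + 9). Numerator: 6(z + 9) - 5(z - 10) = (6z + 54) - (5z - 50) = z + 104
Result: (z + 104)/[(z - 10)(z + 9)]


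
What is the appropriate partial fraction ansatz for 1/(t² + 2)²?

Repeated quadratic factor: (Pt + Q)/(t² + 2) + (Rt + S)/(t² + 2)²


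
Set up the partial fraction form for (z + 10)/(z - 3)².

Repeated linear factor: α/(z - 3) + β/(z - 3)²


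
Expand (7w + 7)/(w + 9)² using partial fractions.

(7w + 7) = α(w + 9) + β. At w = -9: β = 7·(-9) + 7 = -56. Coeff of w: α = 7
Result: 7/(w + 9) - 56/(w + 9)²


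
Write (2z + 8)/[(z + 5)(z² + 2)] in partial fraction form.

At z=-5: A = (2·(-5) + 8)/((-5)² + 2) = -2/27. B = -A = 2/27, C = 2 - (-5)·A = 44/27
Result: (-2/27)/(z + 5) + ((2/27)z + 44/27)/(z² + 2)


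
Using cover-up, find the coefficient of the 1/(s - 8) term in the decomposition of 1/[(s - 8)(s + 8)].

Cover (s - 8), set s=8: 1/((s + 8) at s=8) = 1/(16) = 1/16


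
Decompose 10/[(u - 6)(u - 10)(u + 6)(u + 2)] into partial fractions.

Using Heaviside cover-up: (-5/192)/(u - 6) + (5/384)/(u - 10) - (5/384)/(u + 6) + (5/192)/(u + 2)


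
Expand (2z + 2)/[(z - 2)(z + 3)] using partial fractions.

At z=2: A = (2·2 + 2)/(2 + 3) = 6/5. At z=-3: B = (2·(-3) + 2)/(-3 - 2) = 4/5
Result: (6/5)/(z - 2) + (4/5)/(z + 3)


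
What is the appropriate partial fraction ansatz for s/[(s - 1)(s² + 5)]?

Linear + irreducible quadratic: α/(s - 1) + (βs + γ)/(s² + 5)


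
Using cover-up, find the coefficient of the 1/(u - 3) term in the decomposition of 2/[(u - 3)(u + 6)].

Cover (u - 3), set u=3: 2/((u + 6) at u=3) = 2/(9) = 2/9


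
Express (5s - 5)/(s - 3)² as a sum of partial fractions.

(5s - 5) = P(s - 3) + Q. At s = 3: Q = 5·3 - 5 = 10. Coeff of s: P = 5
Result: 5/(s - 3) + 10/(s - 3)²


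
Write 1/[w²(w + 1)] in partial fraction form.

Cover-up at w=-1: γ = 1/(-1 - 0)² = 1. Cover-up at w=0: β = 1/(0 + 1) = 1. Comparing w² coeff: α = -γ = -1
Result: -1/w + 1/w² + 1/(w + 1)


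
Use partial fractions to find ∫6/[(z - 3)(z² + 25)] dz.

Cover-up at z=3: A = 6/(3²+25) = 3/17. Coeff matching: B = -3/17, C = -9/17. Decomposition: (3/17)/(z - 3) - ((3/17)z + 9/17)/(z² + 25). Integrate: linear → ln, quadratic → (1/2)ln + arctan: (3/17) ln|(z - 3)| - (3/34) ln(z² + 25) - (9/85) arctan(z/5) + C


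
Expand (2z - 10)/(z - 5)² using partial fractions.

(2z - 10) = P(z - 5) + Q. At z = 5: Q = 2·5 - 10 = 0. Coeff of z: P = 2
Result: 2/(z - 5)


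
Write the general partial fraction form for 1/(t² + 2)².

Repeated quadratic factor: (αt + β)/(t² + 2) + (γt + δ)/(t² + 2)²


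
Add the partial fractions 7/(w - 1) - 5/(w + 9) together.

Common denominator (w - 1)(w + 9). Numerator: 7(w + 9) - 5(w - 1) = (7w + 63) - (5w - 5) = 2w + 68
Result: (2w + 68)/[(w - 1)(w + 9)]


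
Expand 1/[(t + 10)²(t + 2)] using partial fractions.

Cover-up at t=-2: γ = 1/(-2 + 10)² = 1/64. Cover-up at t=-10: β = 1/(-10 + 2) = -1/8. Comparing t² coeff: α = -γ = -1/64
Result: (-1/64)/(t + 10) - (1/8)/(t + 10)² + (1/64)/(t + 2)


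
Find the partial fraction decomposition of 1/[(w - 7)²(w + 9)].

Cover-up at w=-9: γ = 1/(-9 - 7)² = 1/256. Cover-up at w=7: β = 1/(7 + 9) = 1/16. Comparing w² coeff: α = -γ = -1/256
Result: (-1/256)/(w - 7) + (1/16)/(w - 7)² + (1/256)/(w + 9)


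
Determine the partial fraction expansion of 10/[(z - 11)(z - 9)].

10/(z - 11)(z - 9) = A/(z - 11) + B/(z - 9). A = 10/(11 - 9) = 5, B = 10/(9 - 11) = -5
Result: 5/(z - 11) - 5/(z - 9)


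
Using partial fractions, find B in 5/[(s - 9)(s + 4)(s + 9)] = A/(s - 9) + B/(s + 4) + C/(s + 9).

Cover-up at s = -4: B = 5/[(-4 - 9)(-4 + 9)] = 5/[(-13)(5)] = -5/65 = -1/13


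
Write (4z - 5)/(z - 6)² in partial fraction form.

(4z - 5) = A(z - 6) + B. At z = 6: B = 4·6 - 5 = 19. Coeff of z: A = 4
Result: 4/(z - 6) + 19/(z - 6)²


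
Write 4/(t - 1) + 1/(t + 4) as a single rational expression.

Common denominator (t - 1)(t + 4). Numerator: 4(t + 4) + 1(t - 1) = (4t + 16) + (t - 1) = 5t + 15
Result: (5t + 15)/[(t - 1)(t + 4)]


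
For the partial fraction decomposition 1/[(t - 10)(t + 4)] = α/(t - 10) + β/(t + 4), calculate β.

Cover-up at t = -4: β = 1/(-4 - 10) = -1/14


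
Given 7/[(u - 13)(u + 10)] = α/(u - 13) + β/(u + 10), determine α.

Cover-up at u = 13: α = 7/(13 + 10) = 7/23


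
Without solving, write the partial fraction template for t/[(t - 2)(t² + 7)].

Linear + irreducible quadratic: A/(t - 2) + (Bt + C)/(t² + 7)


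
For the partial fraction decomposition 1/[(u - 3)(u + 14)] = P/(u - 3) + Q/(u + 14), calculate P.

Cover-up at u = 3: P = 1/(3 + 14) = 1/17


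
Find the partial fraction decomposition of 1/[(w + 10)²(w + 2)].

Cover-up at w=-2: C = 1/(-2 + 10)² = 1/64. Cover-up at w=-10: B = 1/(-10 + 2) = -1/8. Comparing w² coeff: A = -C = -1/64
Result: (-1/64)/(w + 10) - (1/8)/(w + 10)² + (1/64)/(w + 2)


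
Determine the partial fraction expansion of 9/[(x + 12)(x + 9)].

9/(x + 12)(x + 9) = P/(x + 12) + Q/(x + 9). P = 9/(-12 + 9) = -3, Q = 9/(-9 + 12) = 3
Result: -3/(x + 12) + 3/(x + 9)


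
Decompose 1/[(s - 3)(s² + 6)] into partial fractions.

Cover-up at s = 3: α = 1/(3² + 6) = 1/15. Then β = -α = -1/15, γ = -α·(0 + 3) = -1/5
Result: (1/15)/(s - 3) - ((1/15)s + 1/5)/(s² + 6)


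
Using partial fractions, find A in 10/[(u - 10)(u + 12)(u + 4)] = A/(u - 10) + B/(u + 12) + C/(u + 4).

Cover-up at u = 10: A = 10/[(10 + 12)(10 + 4)] = 10/[(22)(14)] = 10/308 = 5/154


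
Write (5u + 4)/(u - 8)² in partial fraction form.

(5u + 4) = A(u - 8) + B. At u = 8: B = 5·8 + 4 = 44. Coeff of u: A = 5
Result: 5/(u - 8) + 44/(u - 8)²


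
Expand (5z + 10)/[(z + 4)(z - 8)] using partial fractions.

At z=-4: α = (5·(-4) + 10)/(-4 - 8) = 5/6. At z=8: β = (5·8 + 10)/(8 + 4) = 25/6
Result: (5/6)/(z + 4) + (25/6)/(z - 8)


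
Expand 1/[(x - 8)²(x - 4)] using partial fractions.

Cover-up at x=4: γ = 1/(4 - 8)² = 1/16. Cover-up at x=8: β = 1/(8 - 4) = 1/4. Comparing x² coeff: α = -γ = -1/16
Result: (-1/16)/(x - 8) + (1/4)/(x - 8)² + (1/16)/(x - 4)


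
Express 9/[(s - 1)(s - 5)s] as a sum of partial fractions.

Using cover-up method: α = -9/4, β = 9/20, γ = 9/5
Result: (-9/4)/(s - 1) + (9/20)/(s - 5) + (9/5)/s


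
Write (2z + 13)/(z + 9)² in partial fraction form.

(2z + 13) = P(z + 9) + Q. At z = -9: Q = 2·(-9) + 13 = -5. Coeff of z: P = 2
Result: 2/(z + 9) - 5/(z + 9)²


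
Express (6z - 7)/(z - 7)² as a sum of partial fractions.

(6z - 7) = P(z - 7) + Q. At z = 7: Q = 6·7 - 7 = 35. Coeff of z: P = 6
Result: 6/(z - 7) + 35/(z - 7)²


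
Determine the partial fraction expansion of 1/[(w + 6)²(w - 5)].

Cover-up at w=5: R = 1/(5 + 6)² = 1/121. Cover-up at w=-6: Q = 1/(-6 - 5) = -1/11. Comparing w² coeff: P = -R = -1/121
Result: (-1/121)/(w + 6) - (1/11)/(w + 6)² + (1/121)/(w - 5)


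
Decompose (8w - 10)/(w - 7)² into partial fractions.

(8w - 10) = P(w - 7) + Q. At w = 7: Q = 8·7 - 10 = 46. Coeff of w: P = 8
Result: 8/(w - 7) + 46/(w - 7)²


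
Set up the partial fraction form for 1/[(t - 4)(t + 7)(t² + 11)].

Two linear + quadratic: α/(t - 4) + β/(t + 7) + (γt + δ)/(t² + 11)


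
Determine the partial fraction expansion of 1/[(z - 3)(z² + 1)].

Cover-up at z = 3: P = 1/(3² + 1) = 1/10. Then Q = -P = -1/10, R = -P·(0 + 3) = -3/10
Result: (1/10)/(z - 3) - ((1/10)z + 3/10)/(z² + 1)


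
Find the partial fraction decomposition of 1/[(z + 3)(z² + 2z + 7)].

Cover-up at z = -3: α = 1/((-3)² + 2·(-3) + 7) = 1/10. Then β = -α = -1/10, γ = -α·(2 - 3) = 1/10
Result: (1/10)/(z + 3) - ((1/10)z - 1/10)/(z² + 2z + 7)


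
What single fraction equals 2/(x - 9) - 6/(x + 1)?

Common denominator (x - 9)(x + 1). Numerator: 2(x + 1) - 6(x - 9) = (2x + 2) - (6x - 54) = -4x + 56
Result: (-4x + 56)/[(x - 9)(x + 1)]


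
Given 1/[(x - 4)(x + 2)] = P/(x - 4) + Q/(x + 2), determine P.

Cover-up at x = 4: P = 1/(4 + 2) = 1/6


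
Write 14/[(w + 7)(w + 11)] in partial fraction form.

14/(w + 7)(w + 11) = P/(w + 7) + Q/(w + 11). P = 14/(-7 + 11) = 7/2, Q = 14/(-11 + 7) = -7/2
Result: (7/2)/(w + 7) - (7/2)/(w + 11)


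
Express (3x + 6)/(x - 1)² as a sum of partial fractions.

(3x + 6) = A(x - 1) + B. At x = 1: B = 3·1 + 6 = 9. Coeff of x: A = 3
Result: 3/(x - 1) + 9/(x - 1)²


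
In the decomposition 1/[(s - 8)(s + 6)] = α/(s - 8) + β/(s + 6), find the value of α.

Cover-up at s = 8: α = 1/(8 + 6) = 1/14


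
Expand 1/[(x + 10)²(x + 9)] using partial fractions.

Cover-up at x=-9: R = 1/(-9 + 10)² = 1. Cover-up at x=-10: Q = 1/(-10 + 9) = -1. Comparing x² coeff: P = -R = -1
Result: -1/(x + 10) - 1/(x + 10)² + 1/(x + 9)


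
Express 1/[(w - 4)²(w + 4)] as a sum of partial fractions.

Cover-up at w=-4: γ = 1/(-4 - 4)² = 1/64. Cover-up at w=4: β = 1/(4 + 4) = 1/8. Comparing w² coeff: α = -γ = -1/64
Result: (-1/64)/(w - 4) + (1/8)/(w - 4)² + (1/64)/(w + 4)


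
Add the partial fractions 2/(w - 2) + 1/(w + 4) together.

Common denominator (w - 2)(w + 4). Numerator: 2(w + 4) + 1(w - 2) = (2w + 8) + (w - 2) = 3w + 6
Result: (3w + 6)/[(w - 2)(w + 4)]


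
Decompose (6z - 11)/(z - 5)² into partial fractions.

(6z - 11) = A(z - 5) + B. At z = 5: B = 6·5 - 11 = 19. Coeff of z: A = 6
Result: 6/(z - 5) + 19/(z - 5)²


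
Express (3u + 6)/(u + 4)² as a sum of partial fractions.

(3u + 6) = α(u + 4) + β. At u = -4: β = 3·(-4) + 6 = -6. Coeff of u: α = 3
Result: 3/(u + 4) - 6/(u + 4)²


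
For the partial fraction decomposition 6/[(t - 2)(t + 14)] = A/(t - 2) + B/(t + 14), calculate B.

Cover-up at t = -14: B = 6/(-14 - 2) = -6/16 = -3/8


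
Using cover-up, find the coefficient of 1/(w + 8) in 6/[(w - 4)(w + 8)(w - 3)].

Cover (w + 8), set w=-8: 6/[(-8 - 4)(-8 - 3)] = 1/22


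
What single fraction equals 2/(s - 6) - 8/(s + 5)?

Common denominator (s - 6)(s + 5). Numerator: 2(s + 5) - 8(s - 6) = (2s + 10) - (8s - 48) = -6s + 58
Result: (-6s + 58)/[(s - 6)(s + 5)]


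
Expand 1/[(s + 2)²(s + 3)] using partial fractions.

Cover-up at s=-3: γ = 1/(-3 + 2)² = 1. Cover-up at s=-2: β = 1/(-2 + 3) = 1. Comparing s² coeff: α = -γ = -1
Result: -1/(s + 2) + 1/(s + 2)² + 1/(s + 3)


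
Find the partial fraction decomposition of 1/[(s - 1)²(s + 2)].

Cover-up at s=-2: γ = 1/(-2 - 1)² = 1/9. Cover-up at s=1: β = 1/(1 + 2) = 1/3. Comparing s² coeff: α = -γ = -1/9
Result: (-1/9)/(s - 1) + (1/3)/(s - 1)² + (1/9)/(s + 2)


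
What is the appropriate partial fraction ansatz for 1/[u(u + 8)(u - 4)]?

Three distinct linear factors: α/u + β/(u + 8) + γ/(u - 4)


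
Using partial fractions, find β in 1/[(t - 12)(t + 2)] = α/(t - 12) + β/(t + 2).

Cover-up at t = -2: β = 1/(-2 - 12) = -1/14


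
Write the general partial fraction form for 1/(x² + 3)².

Repeated quadratic factor: (Ax + B)/(x² + 3) + (Cx + D)/(x² + 3)²


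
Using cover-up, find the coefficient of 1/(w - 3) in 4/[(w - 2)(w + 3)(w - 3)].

Cover (w - 3), set w=3: 4/[(3 - 2)(3 + 3)] = 2/3


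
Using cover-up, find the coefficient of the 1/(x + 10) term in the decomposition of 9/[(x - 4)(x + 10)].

Cover (x + 10), set x=-10: 9/((x - 4) at x=-10) = 9/(-14) = -9/14


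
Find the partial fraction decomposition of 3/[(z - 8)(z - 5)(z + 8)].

Using cover-up method: A = 1/16, B = -1/13, C = 3/208
Result: (1/16)/(z - 8) - (1/13)/(z - 5) + (3/208)/(z + 8)


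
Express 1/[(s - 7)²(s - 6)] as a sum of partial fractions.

Cover-up at s=6: C = 1/(6 - 7)² = 1. Cover-up at s=7: B = 1/(7 - 6) = 1. Comparing s² coeff: A = -C = -1
Result: -1/(s - 7) + 1/(s - 7)² + 1/(s - 6)


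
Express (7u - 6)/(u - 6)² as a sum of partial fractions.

(7u - 6) = A(u - 6) + B. At u = 6: B = 7·6 - 6 = 36. Coeff of u: A = 7
Result: 7/(u - 6) + 36/(u - 6)²


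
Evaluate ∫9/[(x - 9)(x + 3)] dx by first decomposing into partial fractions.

Decompose: 9/[(x - 9)(x + 3)] = (3/4)/(x - 9) - (3/4)/(x + 3). Integrate each term: (3/4) ln|(x - 9)| - (3/4) ln|(x + 3)| + C


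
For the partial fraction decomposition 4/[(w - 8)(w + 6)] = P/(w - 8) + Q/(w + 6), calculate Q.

Cover-up at w = -6: Q = 4/(-6 - 8) = -4/14 = -2/7


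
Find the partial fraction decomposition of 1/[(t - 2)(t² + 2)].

Cover-up at t = 2: A = 1/(2² + 2) = 1/6. Then B = -A = -1/6, C = -A·(0 + 2) = -1/3
Result: (1/6)/(t - 2) - ((1/6)t + 1/3)/(t² + 2)


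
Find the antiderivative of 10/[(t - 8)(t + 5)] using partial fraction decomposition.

Decompose: 10/[(t - 8)(t + 5)] = (10/13)/(t - 8) - (10/13)/(t + 5). Integrate each term: (10/13) ln|(t - 8)| - (10/13) ln|(t + 5)| + C


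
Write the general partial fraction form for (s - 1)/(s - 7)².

Repeated linear factor: α/(s - 7) + β/(s - 7)²


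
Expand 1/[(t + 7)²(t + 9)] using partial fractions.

Cover-up at t=-9: R = 1/(-9 + 7)² = 1/4. Cover-up at t=-7: Q = 1/(-7 + 9) = 1/2. Comparing t² coeff: P = -R = -1/4
Result: (-1/4)/(t + 7) + (1/2)/(t + 7)² + (1/4)/(t + 9)


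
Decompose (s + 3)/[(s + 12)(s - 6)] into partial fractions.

At s=-12: A = (1·(-12) + 3)/(-12 - 6) = 1/2. At s=6: B = (1·6 + 3)/(6 + 12) = 1/2
Result: (1/2)/(s + 12) + (1/2)/(s - 6)


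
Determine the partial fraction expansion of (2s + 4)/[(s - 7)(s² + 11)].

At s=7: α = (2·7 + 4)/(7² + 11) = 3/10. β = -α = -3/10, γ = 2 - 7·α = -1/10
Result: (3/10)/(s - 7) - ((3/10)s + 1/10)/(s² + 11)


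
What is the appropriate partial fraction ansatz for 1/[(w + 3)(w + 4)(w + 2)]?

Three distinct linear factors: A/(w + 3) + B/(w + 4) + C/(w + 2)


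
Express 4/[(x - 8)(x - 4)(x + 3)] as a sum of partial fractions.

Using cover-up method: α = 1/11, β = -1/7, γ = 4/77
Result: (1/11)/(x - 8) - (1/7)/(x - 4) + (4/77)/(x + 3)


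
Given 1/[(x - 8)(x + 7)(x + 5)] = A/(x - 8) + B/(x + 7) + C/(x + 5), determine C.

Cover-up at x = -5: C = 1/[(-5 - 8)(-5 + 7)] = 1/[(-13)(2)] = -1/26


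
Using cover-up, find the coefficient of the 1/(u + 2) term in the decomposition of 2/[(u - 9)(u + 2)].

Cover (u + 2), set u=-2: 2/((u - 9) at u=-2) = 2/(-11) = -2/11


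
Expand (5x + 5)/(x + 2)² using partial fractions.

(5x + 5) = P(x + 2) + Q. At x = -2: Q = 5·(-2) + 5 = -5. Coeff of x: P = 5
Result: 5/(x + 2) - 5/(x + 2)²


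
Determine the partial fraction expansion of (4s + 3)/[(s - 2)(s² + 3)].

At s=2: α = (4·2 + 3)/(2² + 3) = 11/7. β = -α = -11/7, γ = 4 - 2·α = 6/7
Result: (11/7)/(s - 2) - ((11/7)s - 6/7)/(s² + 3)


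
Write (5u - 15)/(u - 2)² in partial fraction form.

(5u - 15) = P(u - 2) + Q. At u = 2: Q = 5·2 - 15 = -5. Coeff of u: P = 5
Result: 5/(u - 2) - 5/(u - 2)²


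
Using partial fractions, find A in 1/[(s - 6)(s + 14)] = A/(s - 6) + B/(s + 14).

Cover-up at s = 6: A = 1/(6 + 14) = 1/20


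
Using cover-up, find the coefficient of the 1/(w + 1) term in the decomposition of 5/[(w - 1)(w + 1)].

Cover (w + 1), set w=-1: 5/((w - 1) at w=-1) = 5/(-2) = -5/2


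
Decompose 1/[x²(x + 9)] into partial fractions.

Cover-up at x=-9: C = 1/(-9 - 0)² = 1/81. Cover-up at x=0: B = 1/(0 + 9) = 1/9. Comparing x² coeff: A = -C = -1/81
Result: (-1/81)/x + (1/9)/x² + (1/81)/(x + 9)


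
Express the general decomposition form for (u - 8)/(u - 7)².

Repeated linear factor: P/(u - 7) + Q/(u - 7)²


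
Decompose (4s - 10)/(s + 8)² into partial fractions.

(4s - 10) = P(s + 8) + Q. At s = -8: Q = 4·(-8) - 10 = -42. Coeff of s: P = 4
Result: 4/(s + 8) - 42/(s + 8)²


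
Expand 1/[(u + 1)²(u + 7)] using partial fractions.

Cover-up at u=-7: γ = 1/(-7 + 1)² = 1/36. Cover-up at u=-1: β = 1/(-1 + 7) = 1/6. Comparing u² coeff: α = -γ = -1/36
Result: (-1/36)/(u + 1) + (1/6)/(u + 1)² + (1/36)/(u + 7)


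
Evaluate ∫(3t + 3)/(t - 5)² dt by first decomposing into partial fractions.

Decompose: A = 3, B = 3·5 + 3 = 18, so (3t + 3)/(t - 5)² = 3/(t - 5) + 18/(t - 5)². Integrate: ∫ A/(t - 5) dt = 3 ln|(t - 5)|; ∫ B/(t - 5)² dt = -18/(t - 5). Sum: 3 ln|(t - 5)| - 18/(t - 5) + C


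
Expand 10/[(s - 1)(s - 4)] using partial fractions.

10/(s - 1)(s - 4) = α/(s - 1) + β/(s - 4). α = 10/(1 - 4) = -10/3, β = 10/(4 - 1) = 10/3
Result: (-10/3)/(s - 1) + (10/3)/(s - 4)


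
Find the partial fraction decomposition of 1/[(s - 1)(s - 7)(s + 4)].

Using cover-up method: A = -1/30, B = 1/66, C = 1/55
Result: (-1/30)/(s - 1) + (1/66)/(s - 7) + (1/55)/(s + 4)


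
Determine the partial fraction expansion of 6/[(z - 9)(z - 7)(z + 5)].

Using cover-up method: P = 3/14, Q = -1/4, R = 1/28
Result: (3/14)/(z - 9) - (1/4)/(z - 7) + (1/28)/(z + 5)


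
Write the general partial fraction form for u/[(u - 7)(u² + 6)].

Linear + irreducible quadratic: α/(u - 7) + (βu + γ)/(u² + 6)


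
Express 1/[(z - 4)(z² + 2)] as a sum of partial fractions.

Cover-up at z = 4: P = 1/(4² + 2) = 1/18. Then Q = -P = -1/18, R = -P·(0 + 4) = -2/9
Result: (1/18)/(z - 4) - ((1/18)z + 2/9)/(z² + 2)


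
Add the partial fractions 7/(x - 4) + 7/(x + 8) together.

Common denominator (x - 4)(x + 8). Numerator: 7(x + 8) + 7(x - 4) = (7x + 56) + (7x - 28) = 14x + 28
Result: (14x + 28)/[(x - 4)(x + 8)]


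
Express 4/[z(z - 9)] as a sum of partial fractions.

4/z(z - 9) = A/z + B/(z - 9). A = 4/(0 - 9) = -4/9, B = 4/(9 - 0) = 4/9
Result: (-4/9)/z + (4/9)/(z - 9)


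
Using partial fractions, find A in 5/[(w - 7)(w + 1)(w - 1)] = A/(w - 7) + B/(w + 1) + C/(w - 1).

Cover-up at w = 7: A = 5/[(7 + 1)(7 - 1)] = 5/[(8)(6)] = 5/48


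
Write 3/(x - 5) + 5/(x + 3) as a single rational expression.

Common denominator (x - 5)(x + 3). Numerator: 3(x + 3) + 5(x - 5) = (3x + 9) + (5x - 25) = 8x - 16
Result: (8x - 16)/[(x - 5)(x + 3)]


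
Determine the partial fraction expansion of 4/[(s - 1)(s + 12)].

4/(s - 1)(s + 12) = P/(s - 1) + Q/(s + 12). P = 4/(1 + 12) = 4/13, Q = 4/(-12 - 1) = -4/13
Result: (4/13)/(s - 1) - (4/13)/(s + 12)


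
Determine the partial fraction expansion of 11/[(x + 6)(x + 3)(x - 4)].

Using cover-up method: A = 11/30, B = -11/21, C = 11/70
Result: (11/30)/(x + 6) - (11/21)/(x + 3) + (11/70)/(x - 4)


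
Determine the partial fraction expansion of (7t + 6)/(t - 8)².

(7t + 6) = P(t - 8) + Q. At t = 8: Q = 7·8 + 6 = 62. Coeff of t: P = 7
Result: 7/(t - 8) + 62/(t - 8)²


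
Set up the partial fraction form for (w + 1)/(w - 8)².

Repeated linear factor: α/(w - 8) + β/(w - 8)²


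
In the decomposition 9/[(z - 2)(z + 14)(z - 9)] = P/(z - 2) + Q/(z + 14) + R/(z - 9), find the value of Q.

Cover-up at z = -14: Q = 9/[(-14 - 2)(-14 - 9)] = 9/[(-16)(-23)] = 9/368


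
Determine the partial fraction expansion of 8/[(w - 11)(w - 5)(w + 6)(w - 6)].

Using Heaviside cover-up: (4/255)/(w - 11) + (4/33)/(w - 5) - (2/561)/(w + 6) - (2/15)/(w - 6)


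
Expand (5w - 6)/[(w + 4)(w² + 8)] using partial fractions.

At w=-4: A = (5·(-4) - 6)/((-4)² + 8) = -13/12. B = -A = 13/12, C = 5 - (-4)·A = 2/3
Result: (-13/12)/(w + 4) + ((13/12)w + 2/3)/(w² + 8)


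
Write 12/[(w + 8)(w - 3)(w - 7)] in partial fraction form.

Using cover-up method: α = 4/55, β = -3/11, γ = 1/5
Result: (4/55)/(w + 8) - (3/11)/(w - 3) + (1/5)/(w - 7)


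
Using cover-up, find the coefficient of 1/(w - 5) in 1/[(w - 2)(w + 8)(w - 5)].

Cover (w - 5), set w=5: 1/[(5 - 2)(5 + 8)] = 1/39


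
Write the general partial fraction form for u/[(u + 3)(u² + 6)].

Linear + irreducible quadratic: A/(u + 3) + (Bu + C)/(u² + 6)


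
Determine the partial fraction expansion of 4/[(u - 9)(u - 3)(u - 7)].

Using cover-up method: α = 1/3, β = 1/6, γ = -1/2
Result: (1/3)/(u - 9) + (1/6)/(u - 3) - (1/2)/(u - 7)


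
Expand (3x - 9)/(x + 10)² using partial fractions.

(3x - 9) = α(x + 10) + β. At x = -10: β = 3·(-10) - 9 = -39. Coeff of x: α = 3
Result: 3/(x + 10) - 39/(x + 10)²


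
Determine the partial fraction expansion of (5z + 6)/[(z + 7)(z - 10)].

At z=-7: α = (5·(-7) + 6)/(-7 - 10) = 29/17. At z=10: β = (5·10 + 6)/(10 + 7) = 56/17
Result: (29/17)/(z + 7) + (56/17)/(z - 10)


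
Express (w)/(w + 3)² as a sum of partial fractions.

(w) = α(w + 3) + β. At w = -3: β = 1·(-3) + 0 = -3. Coeff of w: α = 1
Result: 1/(w + 3) - 3/(w + 3)²


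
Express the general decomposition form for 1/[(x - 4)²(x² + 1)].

Repeated linear + quadratic: α/(x - 4) + β/(x - 4)² + (γx + δ)/(x² + 1)


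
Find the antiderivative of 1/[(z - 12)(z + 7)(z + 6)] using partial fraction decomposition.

Cover-up: α = 1/342, β = 1/19, γ = -1/18. Decomposition: (1/342)/(z - 12) + (1/19)/(z + 7) - (1/18)/(z + 6). Integrate each term: (1/342) ln|(z - 12)| + (1/19) ln|(z + 7)| - (1/18) ln|(z + 6)| + C


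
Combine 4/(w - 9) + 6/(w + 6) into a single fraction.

Common denominator (w - 9)(w + 6). Numerator: 4(w + 6) + 6(w - 9) = (4w + 24) + (6w - 54) = 10w - 30
Result: (10w - 30)/[(w - 9)(w + 6)]


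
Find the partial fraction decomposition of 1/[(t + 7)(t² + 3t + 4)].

Cover-up at t = -7: A = 1/((-7)² + 3·(-7) + 4) = 1/32. Then B = -A = -1/32, C = -A·(3 - 7) = 1/8
Result: (1/32)/(t + 7) - ((1/32)t - 1/8)/(t² + 3t + 4)


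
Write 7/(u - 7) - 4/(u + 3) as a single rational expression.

Common denominator (u - 7)(u + 3). Numerator: 7(u + 3) - 4(u - 7) = (7u + 21) - (4u - 28) = 3u + 49
Result: (3u + 49)/[(u - 7)(u + 3)]


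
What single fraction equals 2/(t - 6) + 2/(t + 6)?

Common denominator (t - 6)(t + 6). Numerator: 2(t + 6) + 2(t - 6) = (2t + 12) + (2t - 12) = 4t
Result: (4t)/[(t - 6)(t + 6)]


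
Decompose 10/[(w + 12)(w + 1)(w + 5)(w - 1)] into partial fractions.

Using Heaviside cover-up: (-10/1001)/(w + 12) - (5/44)/(w + 1) + (5/84)/(w + 5) + (5/78)/(w - 1)


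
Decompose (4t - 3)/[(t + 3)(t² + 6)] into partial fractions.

At t=-3: A = (4·(-3) - 3)/((-3)² + 6) = -1. B = -A = 1, C = 4 - (-3)·A = 1
Result: -1/(t + 3) + (t + 1)/(t² + 6)


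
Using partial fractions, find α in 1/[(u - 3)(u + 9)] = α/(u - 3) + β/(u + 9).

Cover-up at u = 3: α = 1/(3 + 9) = 1/12


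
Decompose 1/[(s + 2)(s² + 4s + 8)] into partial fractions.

Cover-up at s = -2: P = 1/((-2)² + 4·(-2) + 8) = 1/4. Then Q = -P = -1/4, R = -P·(4 - 2) = -1/2
Result: (1/4)/(s + 2) - ((1/4)s + 1/2)/(s² + 4s + 8)


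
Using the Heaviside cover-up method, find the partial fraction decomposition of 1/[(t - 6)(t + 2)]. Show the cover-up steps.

Cover (t - 6): set t=6, get A = 1/(6 + 2) = 1/8. Cover (t + 2): set t=-2, get B = 1/(-2 - 6) = -1/8.
Result: (1/8)/(t - 6) - (1/8)/(t + 2)


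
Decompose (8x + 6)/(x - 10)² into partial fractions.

(8x + 6) = P(x - 10) + Q. At x = 10: Q = 8·10 + 6 = 86. Coeff of x: P = 8
Result: 8/(x - 10) + 86/(x - 10)²


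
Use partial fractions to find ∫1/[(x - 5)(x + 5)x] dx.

Cover-up: P = 1/50, Q = 1/50, R = -1/25. Decomposition: (1/50)/(x - 5) + (1/50)/(x + 5) - (1/25)/x. Integrate each term: (1/50) ln|(x - 5)| + (1/50) ln|(x + 5)| - (1/25) ln|x| + C


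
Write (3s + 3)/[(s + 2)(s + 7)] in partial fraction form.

At s=-2: α = (3·(-2) + 3)/(-2 + 7) = -3/5. At s=-7: β = (3·(-7) + 3)/(-7 + 2) = 18/5
Result: (-3/5)/(s + 2) + (18/5)/(s + 7)


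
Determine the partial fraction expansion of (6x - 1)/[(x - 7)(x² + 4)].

At x=7: P = (6·7 - 1)/(7² + 4) = 41/53. Q = -P = -41/53, R = 6 - 7·P = 31/53
Result: (41/53)/(x - 7) - ((41/53)x - 31/53)/(x² + 4)


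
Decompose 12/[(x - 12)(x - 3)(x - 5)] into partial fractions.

Using cover-up method: α = 4/21, β = 2/3, γ = -6/7
Result: (4/21)/(x - 12) + (2/3)/(x - 3) - (6/7)/(x - 5)


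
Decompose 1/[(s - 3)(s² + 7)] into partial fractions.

Cover-up at s = 3: A = 1/(3² + 7) = 1/16. Then B = -A = -1/16, C = -A·(0 + 3) = -3/16
Result: (1/16)/(s - 3) - ((1/16)s + 3/16)/(s² + 7)


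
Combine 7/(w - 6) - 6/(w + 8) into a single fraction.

Common denominator (w - 6)(w + 8). Numerator: 7(w + 8) - 6(w - 6) = (7w + 56) - (6w - 36) = w + 92
Result: (w + 92)/[(w - 6)(w + 8)]


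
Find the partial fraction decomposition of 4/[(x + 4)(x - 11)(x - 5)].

Using cover-up method: P = 4/135, Q = 2/45, R = -2/27
Result: (4/135)/(x + 4) + (2/45)/(x - 11) - (2/27)/(x - 5)


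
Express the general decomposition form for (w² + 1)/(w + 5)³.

Repeated linear factor (power 3): A/(w + 5) + B/(w + 5)² + C/(w + 5)³


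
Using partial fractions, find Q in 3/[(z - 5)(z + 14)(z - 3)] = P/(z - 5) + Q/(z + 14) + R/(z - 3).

Cover-up at z = -14: Q = 3/[(-14 - 5)(-14 - 3)] = 3/[(-19)(-17)] = 3/323


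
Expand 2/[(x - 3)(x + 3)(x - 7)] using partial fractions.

Using cover-up method: P = -1/12, Q = 1/30, R = 1/20
Result: (-1/12)/(x - 3) + (1/30)/(x + 3) + (1/20)/(x - 7)


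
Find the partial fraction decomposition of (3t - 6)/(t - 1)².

(3t - 6) = α(t - 1) + β. At t = 1: β = 3·1 - 6 = -3. Coeff of t: α = 3
Result: 3/(t - 1) - 3/(t - 1)²


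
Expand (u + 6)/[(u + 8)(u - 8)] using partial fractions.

At u=-8: A = (1·(-8) + 6)/(-8 - 8) = 1/8. At u=8: B = (1·8 + 6)/(8 + 8) = 7/8
Result: (1/8)/(u + 8) + (7/8)/(u - 8)


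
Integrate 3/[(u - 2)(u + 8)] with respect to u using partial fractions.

Decompose: 3/[(u - 2)(u + 8)] = (3/10)/(u - 2) - (3/10)/(u + 8). Integrate each term: (3/10) ln|(u - 2)| - (3/10) ln|(u + 8)| + C


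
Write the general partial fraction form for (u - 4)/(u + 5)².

Repeated linear factor: A/(u + 5) + B/(u + 5)²


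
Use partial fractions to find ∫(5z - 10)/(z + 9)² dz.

Decompose: P = 5, Q = 5·(-9) - 10 = -55, so (5z - 10)/(z + 9)² = 5/(z + 9) - 55/(z + 9)². Integrate: ∫ P/(z + 9) dz = 5 ln|(z + 9)|; ∫ Q/(z + 9)² dz = 55/(z + 9). Sum: 5 ln|(z + 9)| + 55/(z + 9) + C


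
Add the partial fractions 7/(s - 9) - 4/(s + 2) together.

Common denominator (s - 9)(s + 2). Numerator: 7(s + 2) - 4(s - 9) = (7s + 14) - (4s - 36) = 3s + 50
Result: (3s + 50)/[(s - 9)(s + 2)]


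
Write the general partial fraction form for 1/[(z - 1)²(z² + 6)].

Repeated linear + quadratic: α/(z - 1) + β/(z - 1)² + (γz + δ)/(z² + 6)


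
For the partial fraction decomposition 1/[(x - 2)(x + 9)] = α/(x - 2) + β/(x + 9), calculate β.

Cover-up at x = -9: β = 1/(-9 - 2) = -1/11


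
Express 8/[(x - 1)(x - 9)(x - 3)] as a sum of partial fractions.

Using cover-up method: P = 1/2, Q = 1/6, R = -2/3
Result: (1/2)/(x - 1) + (1/6)/(x - 9) - (2/3)/(x - 3)


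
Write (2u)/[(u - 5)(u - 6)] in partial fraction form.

At u=5: A = (2·5 + 0)/(5 - 6) = -10. At u=6: B = (2·6 + 0)/(6 - 5) = 12
Result: -10/(u - 5) + 12/(u - 6)


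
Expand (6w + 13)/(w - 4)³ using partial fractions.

(6w + 13) = α(w - 4)² + β(w - 4) + γ. At w = 4: γ = 6·4 + 13 = 37. Coefficients: α = 0, β = 6
Result: 6/(w - 4)² + 37/(w - 4)³


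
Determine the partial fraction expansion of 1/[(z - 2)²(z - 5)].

Cover-up at z=5: C = 1/(5 - 2)² = 1/9. Cover-up at z=2: B = 1/(2 - 5) = -1/3. Comparing z² coeff: A = -C = -1/9
Result: (-1/9)/(z - 2) - (1/3)/(z - 2)² + (1/9)/(z - 5)


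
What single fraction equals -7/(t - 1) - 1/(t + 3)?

Common denominator (t - 1)(t + 3). Numerator: -7(t + 3) - 1(t - 1) = (-7t - 21) - (t - 1) = -8t - 20
Result: (-8t - 20)/[(t - 1)(t + 3)]


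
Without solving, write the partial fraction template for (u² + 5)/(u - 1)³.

Repeated linear factor (power 3): P/(u - 1) + Q/(u - 1)² + R/(u - 1)³


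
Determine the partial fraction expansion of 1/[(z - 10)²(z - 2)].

Cover-up at z=2: R = 1/(2 - 10)² = 1/64. Cover-up at z=10: Q = 1/(10 - 2) = 1/8. Comparing z² coeff: P = -R = -1/64
Result: (-1/64)/(z - 10) + (1/8)/(z - 10)² + (1/64)/(z - 2)


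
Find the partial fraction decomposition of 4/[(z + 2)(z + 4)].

4/(z + 2)(z + 4) = P/(z + 2) + Q/(z + 4). P = 4/(-2 + 4) = 2, Q = 4/(-4 + 2) = -2
Result: 2/(z + 2) - 2/(z + 4)


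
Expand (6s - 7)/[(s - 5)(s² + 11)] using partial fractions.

At s=5: P = (6·5 - 7)/(5² + 11) = 23/36. Q = -P = -23/36, R = 6 - 5·P = 101/36
Result: (23/36)/(s - 5) - ((23/36)s - 101/36)/(s² + 11)


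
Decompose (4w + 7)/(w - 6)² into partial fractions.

(4w + 7) = P(w - 6) + Q. At w = 6: Q = 4·6 + 7 = 31. Coeff of w: P = 4
Result: 4/(w - 6) + 31/(w - 6)²


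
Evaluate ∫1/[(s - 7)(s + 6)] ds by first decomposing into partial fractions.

Decompose: 1/[(s - 7)(s + 6)] = (1/13)/(s - 7) - (1/13)/(s + 6). Integrate each term: (1/13) ln|(s - 7)| - (1/13) ln|(s + 6)| + C


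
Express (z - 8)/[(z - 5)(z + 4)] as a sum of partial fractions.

At z=5: A = (1·5 - 8)/(5 + 4) = -1/3. At z=-4: B = (1·(-4) - 8)/(-4 - 5) = 4/3
Result: (-1/3)/(z - 5) + (4/3)/(z + 4)


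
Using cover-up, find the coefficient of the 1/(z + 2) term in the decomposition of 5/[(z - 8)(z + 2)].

Cover (z + 2), set z=-2: 5/((z - 8) at z=-2) = 5/(-10) = -1/2


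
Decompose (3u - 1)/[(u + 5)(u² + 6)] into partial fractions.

At u=-5: A = (3·(-5) - 1)/((-5)² + 6) = -16/31. B = -A = 16/31, C = 3 - (-5)·A = 13/31
Result: (-16/31)/(u + 5) + ((16/31)u + 13/31)/(u² + 6)


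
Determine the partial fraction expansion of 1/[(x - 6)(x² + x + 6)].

Cover-up at x = 6: A = 1/(6² + 1·6 + 6) = 1/48. Then B = -A = -1/48, C = -A·(1 + 6) = -7/48
Result: (1/48)/(x - 6) - ((1/48)x + 7/48)/(x² + x + 6)


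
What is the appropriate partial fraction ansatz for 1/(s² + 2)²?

Repeated quadratic factor: (As + B)/(s² + 2) + (Cs + D)/(s² + 2)²


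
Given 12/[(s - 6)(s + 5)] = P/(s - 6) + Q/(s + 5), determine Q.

Cover-up at s = -5: Q = 12/(-5 - 6) = -12/11


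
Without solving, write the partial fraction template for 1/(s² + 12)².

Repeated quadratic factor: (αs + β)/(s² + 12) + (γs + δ)/(s² + 12)²


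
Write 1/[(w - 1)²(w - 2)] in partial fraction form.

Cover-up at w=2: γ = 1/(2 - 1)² = 1. Cover-up at w=1: β = 1/(1 - 2) = -1. Comparing w² coeff: α = -γ = -1
Result: -1/(w - 1) - 1/(w - 1)² + 1/(w - 2)


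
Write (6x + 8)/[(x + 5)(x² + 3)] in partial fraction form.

At x=-5: P = (6·(-5) + 8)/((-5)² + 3) = -11/14. Q = -P = 11/14, R = 6 - (-5)·P = 29/14
Result: (-11/14)/(x + 5) + ((11/14)x + 29/14)/(x² + 3)


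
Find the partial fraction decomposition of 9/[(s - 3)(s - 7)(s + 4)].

Using cover-up method: P = -9/28, Q = 9/44, R = 9/77
Result: (-9/28)/(s - 3) + (9/44)/(s - 7) + (9/77)/(s + 4)


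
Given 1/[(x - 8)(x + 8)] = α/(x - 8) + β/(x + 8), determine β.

Cover-up at x = -8: β = 1/(-8 - 8) = -1/16


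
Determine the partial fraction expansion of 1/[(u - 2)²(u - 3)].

Cover-up at u=3: γ = 1/(3 - 2)² = 1. Cover-up at u=2: β = 1/(2 - 3) = -1. Comparing u² coeff: α = -γ = -1
Result: -1/(u - 2) - 1/(u - 2)² + 1/(u - 3)


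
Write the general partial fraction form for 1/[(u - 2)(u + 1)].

Distinct linear factors: A/(u - 2) + B/(u + 1)


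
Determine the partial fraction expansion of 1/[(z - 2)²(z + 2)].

Cover-up at z=-2: C = 1/(-2 - 2)² = 1/16. Cover-up at z=2: B = 1/(2 + 2) = 1/4. Comparing z² coeff: A = -C = -1/16
Result: (-1/16)/(z - 2) + (1/4)/(z - 2)² + (1/16)/(z + 2)


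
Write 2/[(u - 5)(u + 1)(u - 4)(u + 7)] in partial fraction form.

Using Heaviside cover-up: (1/36)/(u - 5) + (1/90)/(u + 1) - (2/55)/(u - 4) - (1/396)/(u + 7)


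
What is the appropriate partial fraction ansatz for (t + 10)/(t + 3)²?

Repeated linear factor: P/(t + 3) + Q/(t + 3)²


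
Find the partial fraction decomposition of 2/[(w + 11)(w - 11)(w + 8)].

Using cover-up method: P = 1/33, Q = 1/209, R = -2/57
Result: (1/33)/(w + 11) + (1/209)/(w - 11) - (2/57)/(w + 8)


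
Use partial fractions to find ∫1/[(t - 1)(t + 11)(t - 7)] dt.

Cover-up: A = -1/72, B = 1/216, C = 1/108. Decomposition: (-1/72)/(t - 1) + (1/216)/(t + 11) + (1/108)/(t - 7). Integrate each term: (-1/72) ln|(t - 1)| + (1/216) ln|(t + 11)| + (1/108) ln|(t - 7)| + C


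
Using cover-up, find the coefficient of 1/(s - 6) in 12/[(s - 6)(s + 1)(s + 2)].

Cover (s - 6), set s=6: 12/[(6 + 1)(6 + 2)] = 3/14


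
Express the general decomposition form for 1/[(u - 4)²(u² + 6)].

Repeated linear + quadratic: P/(u - 4) + Q/(u - 4)² + (Ru + S)/(u² + 6)


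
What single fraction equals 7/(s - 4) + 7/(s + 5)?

Common denominator (s - 4)(s + 5). Numerator: 7(s + 5) + 7(s - 4) = (7s + 35) + (7s - 28) = 14s + 7
Result: (14s + 7)/[(s - 4)(s + 5)]


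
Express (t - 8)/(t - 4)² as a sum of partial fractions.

(t - 8) = P(t - 4) + Q. At t = 4: Q = 1·4 - 8 = -4. Coeff of t: P = 1
Result: 1/(t - 4) - 4/(t - 4)²


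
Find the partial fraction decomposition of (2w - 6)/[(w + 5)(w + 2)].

At w=-5: α = (2·(-5) - 6)/(-5 + 2) = 16/3. At w=-2: β = (2·(-2) - 6)/(-2 + 5) = -10/3
Result: (16/3)/(w + 5) - (10/3)/(w + 2)


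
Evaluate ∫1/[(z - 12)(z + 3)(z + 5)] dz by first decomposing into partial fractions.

Cover-up: P = 1/255, Q = -1/30, R = 1/34. Decomposition: (1/255)/(z - 12) - (1/30)/(z + 3) + (1/34)/(z + 5). Integrate each term: (1/255) ln|(z - 12)| - (1/30) ln|(z + 3)| + (1/34) ln|(z + 5)| + C


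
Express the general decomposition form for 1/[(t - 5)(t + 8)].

Distinct linear factors: P/(t - 5) + Q/(t + 8)
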